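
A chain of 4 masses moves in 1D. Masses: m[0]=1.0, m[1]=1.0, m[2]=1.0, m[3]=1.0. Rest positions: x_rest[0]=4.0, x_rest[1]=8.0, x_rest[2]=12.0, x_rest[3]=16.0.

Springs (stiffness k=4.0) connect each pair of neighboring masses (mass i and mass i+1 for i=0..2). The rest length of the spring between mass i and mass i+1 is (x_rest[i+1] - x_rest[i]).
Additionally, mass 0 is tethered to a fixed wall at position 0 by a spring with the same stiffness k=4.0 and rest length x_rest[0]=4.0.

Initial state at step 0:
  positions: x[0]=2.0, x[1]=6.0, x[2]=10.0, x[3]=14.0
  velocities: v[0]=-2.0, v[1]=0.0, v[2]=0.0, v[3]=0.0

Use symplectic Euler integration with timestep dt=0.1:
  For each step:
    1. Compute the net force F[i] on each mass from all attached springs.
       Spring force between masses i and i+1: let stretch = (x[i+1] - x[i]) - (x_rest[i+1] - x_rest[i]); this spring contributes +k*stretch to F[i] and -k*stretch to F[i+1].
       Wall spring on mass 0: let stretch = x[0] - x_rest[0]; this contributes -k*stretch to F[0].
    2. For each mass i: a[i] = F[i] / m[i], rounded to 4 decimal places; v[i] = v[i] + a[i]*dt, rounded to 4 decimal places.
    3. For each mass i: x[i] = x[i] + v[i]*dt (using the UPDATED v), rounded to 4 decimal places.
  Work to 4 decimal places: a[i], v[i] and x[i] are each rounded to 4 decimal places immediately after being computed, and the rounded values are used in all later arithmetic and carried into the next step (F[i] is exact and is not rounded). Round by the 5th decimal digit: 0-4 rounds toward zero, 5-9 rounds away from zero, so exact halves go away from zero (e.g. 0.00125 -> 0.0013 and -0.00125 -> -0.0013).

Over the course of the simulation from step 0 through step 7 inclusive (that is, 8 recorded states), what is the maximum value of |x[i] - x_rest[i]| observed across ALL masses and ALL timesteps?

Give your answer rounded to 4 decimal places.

Step 0: x=[2.0000 6.0000 10.0000 14.0000] v=[-2.0000 0.0000 0.0000 0.0000]
Step 1: x=[1.8800 6.0000 10.0000 14.0000] v=[-1.2000 0.0000 0.0000 0.0000]
Step 2: x=[1.8496 5.9952 10.0000 14.0000] v=[-0.3040 -0.0480 0.0000 0.0000]
Step 3: x=[1.9110 5.9848 9.9998 14.0000] v=[0.6144 -0.1043 -0.0019 0.0000]
Step 4: x=[2.0590 5.9720 9.9990 14.0000] v=[1.4795 -0.1278 -0.0078 -0.0001]
Step 5: x=[2.2811 5.9638 9.9972 14.0000] v=[2.2211 -0.0822 -0.0182 -0.0005]
Step 6: x=[2.5593 5.9696 9.9942 13.9998] v=[2.7817 0.0581 -0.0304 -0.0016]
Step 7: x=[2.8715 6.0000 9.9904 13.9994] v=[3.1221 0.3038 -0.0380 -0.0038]
Max displacement = 2.1504

Answer: 2.1504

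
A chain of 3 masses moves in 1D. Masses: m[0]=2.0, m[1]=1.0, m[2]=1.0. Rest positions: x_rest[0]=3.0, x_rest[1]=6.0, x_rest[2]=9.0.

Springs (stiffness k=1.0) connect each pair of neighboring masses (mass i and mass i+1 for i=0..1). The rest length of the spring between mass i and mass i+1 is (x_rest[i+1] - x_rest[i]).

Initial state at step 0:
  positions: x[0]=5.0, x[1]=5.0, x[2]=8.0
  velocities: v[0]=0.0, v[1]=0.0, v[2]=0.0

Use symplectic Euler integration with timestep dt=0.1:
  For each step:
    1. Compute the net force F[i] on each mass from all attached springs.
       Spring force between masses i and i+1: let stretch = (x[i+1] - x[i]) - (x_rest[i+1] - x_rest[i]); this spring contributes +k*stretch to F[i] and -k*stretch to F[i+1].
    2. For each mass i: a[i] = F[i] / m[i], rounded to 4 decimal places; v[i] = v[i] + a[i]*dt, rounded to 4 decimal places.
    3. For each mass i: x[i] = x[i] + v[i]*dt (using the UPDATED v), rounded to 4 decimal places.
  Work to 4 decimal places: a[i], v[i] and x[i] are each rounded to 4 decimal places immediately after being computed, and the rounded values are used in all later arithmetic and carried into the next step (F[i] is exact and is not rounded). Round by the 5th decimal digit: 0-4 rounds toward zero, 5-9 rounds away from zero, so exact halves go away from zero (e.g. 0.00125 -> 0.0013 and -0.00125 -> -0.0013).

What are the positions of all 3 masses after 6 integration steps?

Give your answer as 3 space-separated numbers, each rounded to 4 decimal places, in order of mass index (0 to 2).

Answer: 4.7003 5.5792 8.0201

Derivation:
Step 0: x=[5.0000 5.0000 8.0000] v=[0.0000 0.0000 0.0000]
Step 1: x=[4.9850 5.0300 8.0000] v=[-0.1500 0.3000 0.0000]
Step 2: x=[4.9552 5.0893 8.0003] v=[-0.2978 0.5925 0.0030]
Step 3: x=[4.9111 5.1763 8.0015] v=[-0.4411 0.8702 0.0119]
Step 4: x=[4.8533 5.2889 8.0044] v=[-0.5778 1.1262 0.0294]
Step 5: x=[4.7827 5.4243 8.0102] v=[-0.7060 1.3542 0.0579]
Step 6: x=[4.7003 5.5792 8.0201] v=[-0.8239 1.5486 0.0993]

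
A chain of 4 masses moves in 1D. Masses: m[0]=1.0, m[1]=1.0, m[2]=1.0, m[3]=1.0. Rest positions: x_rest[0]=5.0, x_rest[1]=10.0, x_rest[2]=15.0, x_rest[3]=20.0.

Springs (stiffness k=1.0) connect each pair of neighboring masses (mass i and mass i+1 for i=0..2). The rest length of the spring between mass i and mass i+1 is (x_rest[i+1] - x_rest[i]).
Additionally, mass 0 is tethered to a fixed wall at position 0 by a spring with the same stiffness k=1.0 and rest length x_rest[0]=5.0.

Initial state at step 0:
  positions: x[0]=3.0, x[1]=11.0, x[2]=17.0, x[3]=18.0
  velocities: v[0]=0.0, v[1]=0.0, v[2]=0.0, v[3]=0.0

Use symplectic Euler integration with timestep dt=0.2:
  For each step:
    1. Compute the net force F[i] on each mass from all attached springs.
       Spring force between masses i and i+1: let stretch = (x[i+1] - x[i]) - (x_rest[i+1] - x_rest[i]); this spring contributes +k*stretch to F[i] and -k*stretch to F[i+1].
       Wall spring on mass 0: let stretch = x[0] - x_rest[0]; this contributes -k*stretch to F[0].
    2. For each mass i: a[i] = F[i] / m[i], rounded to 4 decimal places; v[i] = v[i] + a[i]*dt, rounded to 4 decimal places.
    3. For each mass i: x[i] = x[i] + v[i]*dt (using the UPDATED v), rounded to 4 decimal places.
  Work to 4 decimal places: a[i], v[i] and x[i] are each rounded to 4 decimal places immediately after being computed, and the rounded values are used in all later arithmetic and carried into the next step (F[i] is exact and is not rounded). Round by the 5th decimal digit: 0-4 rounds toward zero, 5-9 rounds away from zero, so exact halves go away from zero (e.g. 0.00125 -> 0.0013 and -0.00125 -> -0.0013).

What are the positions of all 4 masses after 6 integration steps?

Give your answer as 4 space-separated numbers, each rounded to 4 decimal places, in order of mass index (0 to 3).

Step 0: x=[3.0000 11.0000 17.0000 18.0000] v=[0.0000 0.0000 0.0000 0.0000]
Step 1: x=[3.2000 10.9200 16.8000 18.1600] v=[1.0000 -0.4000 -1.0000 0.8000]
Step 2: x=[3.5808 10.7664 16.4192 18.4656] v=[1.9040 -0.7680 -1.9040 1.5280]
Step 3: x=[4.1058 10.5515 15.8941 18.8893] v=[2.6250 -1.0746 -2.6253 2.1187]
Step 4: x=[4.7244 10.2925 15.2751 19.3932] v=[3.0930 -1.2952 -3.0948 2.5197]
Step 5: x=[5.3767 10.0100 14.6216 19.9324] v=[3.2617 -1.4123 -3.2677 2.6961]
Step 6: x=[5.9993 9.7267 13.9960 20.4592] v=[3.1130 -1.4166 -3.1279 2.6339]

Answer: 5.9993 9.7267 13.9960 20.4592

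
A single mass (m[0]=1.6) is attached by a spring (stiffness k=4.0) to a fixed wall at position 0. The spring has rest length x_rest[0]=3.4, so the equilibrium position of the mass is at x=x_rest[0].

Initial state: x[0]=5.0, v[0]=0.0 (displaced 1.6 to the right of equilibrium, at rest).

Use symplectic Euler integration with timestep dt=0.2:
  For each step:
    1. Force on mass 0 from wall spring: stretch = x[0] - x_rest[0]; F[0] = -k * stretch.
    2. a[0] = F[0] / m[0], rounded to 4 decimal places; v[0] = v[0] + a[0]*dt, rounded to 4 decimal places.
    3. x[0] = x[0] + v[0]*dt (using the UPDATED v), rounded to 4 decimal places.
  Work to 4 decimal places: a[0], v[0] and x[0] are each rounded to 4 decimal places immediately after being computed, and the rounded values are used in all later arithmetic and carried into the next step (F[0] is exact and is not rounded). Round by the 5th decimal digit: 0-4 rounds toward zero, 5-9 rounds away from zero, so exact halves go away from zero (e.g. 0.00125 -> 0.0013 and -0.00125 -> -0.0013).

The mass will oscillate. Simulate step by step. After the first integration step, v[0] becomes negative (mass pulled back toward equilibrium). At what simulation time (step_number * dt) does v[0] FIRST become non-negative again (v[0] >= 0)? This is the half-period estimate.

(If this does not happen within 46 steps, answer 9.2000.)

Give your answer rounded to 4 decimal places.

Answer: 2.0000

Derivation:
Step 0: x=[5.0000] v=[0.0000]
Step 1: x=[4.8400] v=[-0.8000]
Step 2: x=[4.5360] v=[-1.5200]
Step 3: x=[4.1184] v=[-2.0880]
Step 4: x=[3.6290] v=[-2.4472]
Step 5: x=[3.1167] v=[-2.5617]
Step 6: x=[2.6327] v=[-2.4200]
Step 7: x=[2.2254] v=[-2.0363]
Step 8: x=[1.9356] v=[-1.4490]
Step 9: x=[1.7922] v=[-0.7168]
Step 10: x=[1.8096] v=[0.0871]
First v>=0 after going negative at step 10, time=2.0000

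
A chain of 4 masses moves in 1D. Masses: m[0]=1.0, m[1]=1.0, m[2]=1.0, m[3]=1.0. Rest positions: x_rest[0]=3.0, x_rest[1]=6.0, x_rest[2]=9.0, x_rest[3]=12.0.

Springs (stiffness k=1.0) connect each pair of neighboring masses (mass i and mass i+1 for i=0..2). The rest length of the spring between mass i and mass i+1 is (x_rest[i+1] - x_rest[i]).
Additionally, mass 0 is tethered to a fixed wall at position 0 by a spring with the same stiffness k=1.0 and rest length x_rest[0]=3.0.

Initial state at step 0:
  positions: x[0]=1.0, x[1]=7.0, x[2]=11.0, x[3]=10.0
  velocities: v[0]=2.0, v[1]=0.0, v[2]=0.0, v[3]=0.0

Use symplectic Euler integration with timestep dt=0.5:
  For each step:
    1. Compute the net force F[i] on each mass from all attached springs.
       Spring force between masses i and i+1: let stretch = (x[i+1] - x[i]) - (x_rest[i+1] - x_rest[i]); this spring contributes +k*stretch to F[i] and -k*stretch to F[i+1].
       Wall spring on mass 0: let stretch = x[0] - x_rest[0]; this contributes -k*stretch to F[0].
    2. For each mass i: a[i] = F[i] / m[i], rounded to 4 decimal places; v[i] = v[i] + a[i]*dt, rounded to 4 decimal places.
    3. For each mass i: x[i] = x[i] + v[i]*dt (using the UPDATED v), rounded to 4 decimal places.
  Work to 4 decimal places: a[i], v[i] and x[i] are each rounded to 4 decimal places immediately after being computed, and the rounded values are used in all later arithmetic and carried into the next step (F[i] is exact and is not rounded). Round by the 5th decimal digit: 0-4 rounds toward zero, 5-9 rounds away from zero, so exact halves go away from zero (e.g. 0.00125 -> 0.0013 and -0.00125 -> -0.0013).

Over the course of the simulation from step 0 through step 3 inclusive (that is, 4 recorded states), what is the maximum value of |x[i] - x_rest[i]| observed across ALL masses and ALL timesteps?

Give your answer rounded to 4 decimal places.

Answer: 3.5000

Derivation:
Step 0: x=[1.0000 7.0000 11.0000 10.0000] v=[2.0000 0.0000 0.0000 0.0000]
Step 1: x=[3.2500 6.5000 9.7500 11.0000] v=[4.5000 -1.0000 -2.5000 2.0000]
Step 2: x=[5.5000 6.0000 8.0000 12.4375] v=[4.5000 -1.0000 -3.5000 2.8750]
Step 3: x=[6.5000 5.8750 6.8594 13.5157] v=[2.0000 -0.2500 -2.2813 2.1563]
Max displacement = 3.5000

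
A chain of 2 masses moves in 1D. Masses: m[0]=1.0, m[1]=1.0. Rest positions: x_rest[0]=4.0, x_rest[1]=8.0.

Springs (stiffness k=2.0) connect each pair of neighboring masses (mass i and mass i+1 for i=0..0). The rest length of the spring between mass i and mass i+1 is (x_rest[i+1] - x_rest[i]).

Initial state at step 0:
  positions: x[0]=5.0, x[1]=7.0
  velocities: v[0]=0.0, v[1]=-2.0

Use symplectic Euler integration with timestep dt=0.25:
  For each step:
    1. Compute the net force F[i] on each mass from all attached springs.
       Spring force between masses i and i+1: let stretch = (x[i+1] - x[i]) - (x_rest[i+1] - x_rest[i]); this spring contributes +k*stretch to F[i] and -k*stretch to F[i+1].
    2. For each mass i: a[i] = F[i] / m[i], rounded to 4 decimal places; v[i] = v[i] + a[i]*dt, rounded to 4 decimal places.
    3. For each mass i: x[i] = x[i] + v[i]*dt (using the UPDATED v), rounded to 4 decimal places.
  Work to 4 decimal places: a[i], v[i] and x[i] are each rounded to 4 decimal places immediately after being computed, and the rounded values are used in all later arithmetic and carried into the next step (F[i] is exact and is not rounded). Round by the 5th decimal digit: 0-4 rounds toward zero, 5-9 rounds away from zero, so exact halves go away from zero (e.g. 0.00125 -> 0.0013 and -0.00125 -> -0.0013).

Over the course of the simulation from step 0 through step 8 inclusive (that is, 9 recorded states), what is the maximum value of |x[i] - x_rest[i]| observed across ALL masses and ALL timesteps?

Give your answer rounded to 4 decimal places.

Step 0: x=[5.0000 7.0000] v=[0.0000 -2.0000]
Step 1: x=[4.7500 6.7500] v=[-1.0000 -1.0000]
Step 2: x=[4.2500 6.7500] v=[-2.0000 0.0000]
Step 3: x=[3.5625 6.9375] v=[-2.7500 0.7500]
Step 4: x=[2.7969 7.2031] v=[-3.0625 1.0625]
Step 5: x=[2.0821 7.4180] v=[-2.8594 0.8594]
Step 6: x=[1.5342 7.4659] v=[-2.1915 0.1915]
Step 7: x=[1.2278 7.2723] v=[-1.2257 -0.7744]
Step 8: x=[1.1769 6.8231] v=[-0.2035 -1.7967]
Max displacement = 2.8231

Answer: 2.8231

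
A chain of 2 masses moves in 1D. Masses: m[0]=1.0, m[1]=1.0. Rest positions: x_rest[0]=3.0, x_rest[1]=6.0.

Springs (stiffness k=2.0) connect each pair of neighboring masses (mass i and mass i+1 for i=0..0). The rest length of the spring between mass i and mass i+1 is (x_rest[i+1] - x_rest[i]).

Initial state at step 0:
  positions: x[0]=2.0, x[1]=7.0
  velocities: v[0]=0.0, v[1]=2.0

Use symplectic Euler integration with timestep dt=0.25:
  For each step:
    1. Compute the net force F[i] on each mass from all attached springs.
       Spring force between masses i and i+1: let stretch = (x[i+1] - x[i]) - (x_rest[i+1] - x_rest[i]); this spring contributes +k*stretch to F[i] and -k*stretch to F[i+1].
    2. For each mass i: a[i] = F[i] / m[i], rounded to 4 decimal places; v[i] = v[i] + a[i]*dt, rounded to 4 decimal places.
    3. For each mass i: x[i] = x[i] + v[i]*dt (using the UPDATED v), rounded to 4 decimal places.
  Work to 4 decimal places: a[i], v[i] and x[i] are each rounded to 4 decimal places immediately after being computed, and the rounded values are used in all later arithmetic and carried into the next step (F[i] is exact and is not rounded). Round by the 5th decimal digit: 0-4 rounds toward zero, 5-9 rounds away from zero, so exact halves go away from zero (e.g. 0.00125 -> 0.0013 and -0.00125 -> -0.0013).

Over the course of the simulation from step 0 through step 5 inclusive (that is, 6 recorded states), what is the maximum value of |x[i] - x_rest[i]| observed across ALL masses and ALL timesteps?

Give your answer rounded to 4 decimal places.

Answer: 1.9180

Derivation:
Step 0: x=[2.0000 7.0000] v=[0.0000 2.0000]
Step 1: x=[2.2500 7.2500] v=[1.0000 1.0000]
Step 2: x=[2.7500 7.2500] v=[2.0000 0.0000]
Step 3: x=[3.4375 7.0625] v=[2.7500 -0.7500]
Step 4: x=[4.2031 6.7969] v=[3.0625 -1.0625]
Step 5: x=[4.9180 6.5821] v=[2.8594 -0.8594]
Max displacement = 1.9180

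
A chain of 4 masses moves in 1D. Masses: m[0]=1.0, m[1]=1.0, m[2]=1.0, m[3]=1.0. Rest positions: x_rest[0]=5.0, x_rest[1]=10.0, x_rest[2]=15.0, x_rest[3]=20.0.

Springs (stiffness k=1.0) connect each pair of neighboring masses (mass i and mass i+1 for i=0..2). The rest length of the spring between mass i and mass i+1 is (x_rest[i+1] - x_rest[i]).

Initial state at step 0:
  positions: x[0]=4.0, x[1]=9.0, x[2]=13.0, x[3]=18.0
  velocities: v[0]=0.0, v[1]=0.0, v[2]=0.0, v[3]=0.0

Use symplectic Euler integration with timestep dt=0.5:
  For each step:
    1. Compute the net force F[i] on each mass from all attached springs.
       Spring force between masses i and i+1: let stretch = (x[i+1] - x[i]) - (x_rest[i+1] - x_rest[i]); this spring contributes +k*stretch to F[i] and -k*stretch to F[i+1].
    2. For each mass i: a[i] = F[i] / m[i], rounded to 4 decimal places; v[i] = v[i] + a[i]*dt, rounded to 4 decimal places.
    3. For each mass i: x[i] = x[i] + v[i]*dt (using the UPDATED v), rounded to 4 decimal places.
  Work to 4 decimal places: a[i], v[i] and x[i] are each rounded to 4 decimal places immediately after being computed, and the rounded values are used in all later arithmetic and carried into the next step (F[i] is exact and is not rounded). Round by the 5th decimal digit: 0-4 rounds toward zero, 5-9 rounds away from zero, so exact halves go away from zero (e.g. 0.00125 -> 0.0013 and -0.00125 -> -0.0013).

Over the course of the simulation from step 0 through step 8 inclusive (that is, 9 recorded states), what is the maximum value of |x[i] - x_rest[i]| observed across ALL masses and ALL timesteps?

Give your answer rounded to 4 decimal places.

Answer: 2.1660

Derivation:
Step 0: x=[4.0000 9.0000 13.0000 18.0000] v=[0.0000 0.0000 0.0000 0.0000]
Step 1: x=[4.0000 8.7500 13.2500 18.0000] v=[0.0000 -0.5000 0.5000 0.0000]
Step 2: x=[3.9375 8.4375 13.5625 18.0625] v=[-0.1250 -0.6250 0.6250 0.1250]
Step 3: x=[3.7500 8.2813 13.7188 18.2500] v=[-0.3750 -0.3125 0.3125 0.3750]
Step 4: x=[3.4453 8.3516 13.6485 18.5547] v=[-0.6094 0.1406 -0.1407 0.6094]
Step 5: x=[3.1172 8.5196 13.4805 18.8829] v=[-0.6563 0.3359 -0.3361 0.6563]
Step 6: x=[2.8897 8.5772 13.4228 19.1105] v=[-0.4551 0.1152 -0.1154 0.4551]
Step 7: x=[2.8340 8.4243 13.5757 19.1662] v=[-0.1114 -0.3058 0.3057 0.1113]
Step 8: x=[2.9259 8.1617 13.8384 19.0742] v=[0.1838 -0.5253 0.5253 -0.1840]
Max displacement = 2.1660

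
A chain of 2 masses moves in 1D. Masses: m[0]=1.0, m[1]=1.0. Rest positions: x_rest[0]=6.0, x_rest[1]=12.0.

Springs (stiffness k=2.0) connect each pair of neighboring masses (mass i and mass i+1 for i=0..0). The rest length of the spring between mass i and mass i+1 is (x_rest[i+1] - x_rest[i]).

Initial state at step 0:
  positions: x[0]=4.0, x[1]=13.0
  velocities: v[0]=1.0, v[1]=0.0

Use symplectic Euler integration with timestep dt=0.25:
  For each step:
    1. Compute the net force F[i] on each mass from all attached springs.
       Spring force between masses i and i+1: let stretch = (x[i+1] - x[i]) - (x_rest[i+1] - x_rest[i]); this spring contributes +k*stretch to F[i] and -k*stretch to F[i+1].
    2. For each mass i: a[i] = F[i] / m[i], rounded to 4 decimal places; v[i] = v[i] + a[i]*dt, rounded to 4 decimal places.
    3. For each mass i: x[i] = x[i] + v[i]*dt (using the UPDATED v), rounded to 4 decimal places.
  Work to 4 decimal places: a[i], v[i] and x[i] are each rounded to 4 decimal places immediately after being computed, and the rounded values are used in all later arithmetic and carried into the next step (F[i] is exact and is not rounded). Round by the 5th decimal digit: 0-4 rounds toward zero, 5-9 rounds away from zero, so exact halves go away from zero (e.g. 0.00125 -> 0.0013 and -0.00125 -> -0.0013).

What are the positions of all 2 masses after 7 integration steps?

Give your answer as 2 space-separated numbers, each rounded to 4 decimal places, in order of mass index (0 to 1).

Step 0: x=[4.0000 13.0000] v=[1.0000 0.0000]
Step 1: x=[4.6250 12.6250] v=[2.5000 -1.5000]
Step 2: x=[5.5000 12.0000] v=[3.5000 -2.5000]
Step 3: x=[6.4375 11.3125] v=[3.7500 -2.7500]
Step 4: x=[7.2344 10.7656] v=[3.1875 -2.1875]
Step 5: x=[7.7227 10.5273] v=[1.9531 -0.9531]
Step 6: x=[7.8116 10.6885] v=[0.3554 0.6446]
Step 7: x=[7.5101 11.2401] v=[-1.2062 2.2062]

Answer: 7.5101 11.2401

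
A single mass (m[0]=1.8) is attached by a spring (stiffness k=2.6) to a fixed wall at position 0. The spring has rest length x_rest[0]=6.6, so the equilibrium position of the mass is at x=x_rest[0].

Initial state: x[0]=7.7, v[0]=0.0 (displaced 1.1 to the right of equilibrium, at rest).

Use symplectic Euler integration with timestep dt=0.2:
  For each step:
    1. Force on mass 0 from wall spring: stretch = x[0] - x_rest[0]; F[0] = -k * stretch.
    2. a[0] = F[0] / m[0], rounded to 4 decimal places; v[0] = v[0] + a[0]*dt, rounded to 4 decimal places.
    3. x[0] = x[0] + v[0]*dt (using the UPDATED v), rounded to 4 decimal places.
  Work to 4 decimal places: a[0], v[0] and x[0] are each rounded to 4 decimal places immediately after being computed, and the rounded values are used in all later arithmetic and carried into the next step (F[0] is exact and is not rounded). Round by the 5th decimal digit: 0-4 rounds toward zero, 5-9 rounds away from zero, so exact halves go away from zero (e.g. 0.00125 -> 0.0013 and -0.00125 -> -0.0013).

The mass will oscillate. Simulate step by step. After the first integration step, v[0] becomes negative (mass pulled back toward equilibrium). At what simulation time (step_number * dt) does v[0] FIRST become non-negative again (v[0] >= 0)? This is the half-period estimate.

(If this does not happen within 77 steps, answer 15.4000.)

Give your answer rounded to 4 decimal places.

Answer: 2.8000

Derivation:
Step 0: x=[7.7000] v=[0.0000]
Step 1: x=[7.6364] v=[-0.3178]
Step 2: x=[7.5130] v=[-0.6172]
Step 3: x=[7.3368] v=[-0.8810]
Step 4: x=[7.1180] v=[-1.0939]
Step 5: x=[6.8693] v=[-1.2435]
Step 6: x=[6.6050] v=[-1.3213]
Step 7: x=[6.3405] v=[-1.3227]
Step 8: x=[6.0910] v=[-1.2477]
Step 9: x=[5.8709] v=[-1.1007]
Step 10: x=[5.6929] v=[-0.8901]
Step 11: x=[5.5673] v=[-0.6280]
Step 12: x=[5.5014] v=[-0.3297]
Step 13: x=[5.4989] v=[-0.0123]
Step 14: x=[5.5601] v=[0.3058]
First v>=0 after going negative at step 14, time=2.8000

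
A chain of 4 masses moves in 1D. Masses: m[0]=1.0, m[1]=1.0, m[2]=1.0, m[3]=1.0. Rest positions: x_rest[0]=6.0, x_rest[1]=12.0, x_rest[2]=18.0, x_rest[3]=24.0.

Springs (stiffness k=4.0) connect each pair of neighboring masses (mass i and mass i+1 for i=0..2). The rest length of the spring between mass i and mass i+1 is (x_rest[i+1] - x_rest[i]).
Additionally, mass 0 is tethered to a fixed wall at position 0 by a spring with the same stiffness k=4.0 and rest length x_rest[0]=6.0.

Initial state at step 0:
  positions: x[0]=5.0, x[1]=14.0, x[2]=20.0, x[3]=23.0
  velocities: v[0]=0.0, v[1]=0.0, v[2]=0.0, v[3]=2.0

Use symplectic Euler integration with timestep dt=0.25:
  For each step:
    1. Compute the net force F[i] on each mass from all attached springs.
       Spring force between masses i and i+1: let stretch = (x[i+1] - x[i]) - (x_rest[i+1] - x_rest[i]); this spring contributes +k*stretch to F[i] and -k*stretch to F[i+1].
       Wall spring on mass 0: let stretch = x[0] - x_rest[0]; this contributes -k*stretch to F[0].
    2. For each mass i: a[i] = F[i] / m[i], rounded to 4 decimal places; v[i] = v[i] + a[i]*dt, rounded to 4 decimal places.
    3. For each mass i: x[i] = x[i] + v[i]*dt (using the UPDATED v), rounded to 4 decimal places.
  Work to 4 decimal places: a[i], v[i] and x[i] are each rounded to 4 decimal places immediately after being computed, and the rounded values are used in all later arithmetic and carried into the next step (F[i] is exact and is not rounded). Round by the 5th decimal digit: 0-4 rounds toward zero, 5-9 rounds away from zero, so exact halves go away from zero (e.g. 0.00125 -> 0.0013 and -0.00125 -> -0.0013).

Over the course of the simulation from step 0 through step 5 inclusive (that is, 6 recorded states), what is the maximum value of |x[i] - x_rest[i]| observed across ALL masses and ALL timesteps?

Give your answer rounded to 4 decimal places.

Answer: 3.1836

Derivation:
Step 0: x=[5.0000 14.0000 20.0000 23.0000] v=[0.0000 0.0000 0.0000 2.0000]
Step 1: x=[6.0000 13.2500 19.2500 24.2500] v=[4.0000 -3.0000 -3.0000 5.0000]
Step 2: x=[7.3125 12.1875 18.2500 25.7500] v=[5.2500 -4.2500 -4.0000 6.0000]
Step 3: x=[8.0156 11.4219 17.6094 26.8750] v=[2.8125 -3.0625 -2.5625 4.5000]
Step 4: x=[7.5664 11.3516 17.7383 27.1836] v=[-1.7968 -0.2813 0.5156 1.2344]
Step 5: x=[6.1719 11.9317 18.6319 26.6309] v=[-5.5780 2.3202 3.5742 -2.2109]
Max displacement = 3.1836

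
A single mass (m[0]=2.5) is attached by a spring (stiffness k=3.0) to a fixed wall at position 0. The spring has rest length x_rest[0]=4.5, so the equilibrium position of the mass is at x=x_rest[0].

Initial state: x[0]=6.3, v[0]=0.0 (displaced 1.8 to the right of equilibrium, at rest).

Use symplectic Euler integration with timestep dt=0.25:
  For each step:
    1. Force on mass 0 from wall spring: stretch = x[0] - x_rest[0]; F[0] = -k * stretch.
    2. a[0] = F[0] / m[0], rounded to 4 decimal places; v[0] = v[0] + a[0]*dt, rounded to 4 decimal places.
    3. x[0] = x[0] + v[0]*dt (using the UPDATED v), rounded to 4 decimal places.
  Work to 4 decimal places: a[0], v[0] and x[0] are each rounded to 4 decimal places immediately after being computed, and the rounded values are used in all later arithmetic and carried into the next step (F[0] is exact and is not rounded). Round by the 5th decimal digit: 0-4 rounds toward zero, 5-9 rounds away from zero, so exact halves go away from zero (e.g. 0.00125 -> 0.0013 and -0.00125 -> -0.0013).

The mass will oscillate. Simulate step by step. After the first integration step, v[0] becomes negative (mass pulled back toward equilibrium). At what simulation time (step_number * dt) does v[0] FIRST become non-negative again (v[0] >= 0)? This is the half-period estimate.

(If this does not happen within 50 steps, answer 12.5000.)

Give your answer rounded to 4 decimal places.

Answer: 3.0000

Derivation:
Step 0: x=[6.3000] v=[0.0000]
Step 1: x=[6.1650] v=[-0.5400]
Step 2: x=[5.9051] v=[-1.0395]
Step 3: x=[5.5399] v=[-1.4610]
Step 4: x=[5.0967] v=[-1.7730]
Step 5: x=[4.6087] v=[-1.9520]
Step 6: x=[4.1126] v=[-1.9846]
Step 7: x=[3.6455] v=[-1.8684]
Step 8: x=[3.2425] v=[-1.6121]
Step 9: x=[2.9338] v=[-1.2349]
Step 10: x=[2.7425] v=[-0.7651]
Step 11: x=[2.6830] v=[-0.2379]
Step 12: x=[2.7598] v=[0.3072]
First v>=0 after going negative at step 12, time=3.0000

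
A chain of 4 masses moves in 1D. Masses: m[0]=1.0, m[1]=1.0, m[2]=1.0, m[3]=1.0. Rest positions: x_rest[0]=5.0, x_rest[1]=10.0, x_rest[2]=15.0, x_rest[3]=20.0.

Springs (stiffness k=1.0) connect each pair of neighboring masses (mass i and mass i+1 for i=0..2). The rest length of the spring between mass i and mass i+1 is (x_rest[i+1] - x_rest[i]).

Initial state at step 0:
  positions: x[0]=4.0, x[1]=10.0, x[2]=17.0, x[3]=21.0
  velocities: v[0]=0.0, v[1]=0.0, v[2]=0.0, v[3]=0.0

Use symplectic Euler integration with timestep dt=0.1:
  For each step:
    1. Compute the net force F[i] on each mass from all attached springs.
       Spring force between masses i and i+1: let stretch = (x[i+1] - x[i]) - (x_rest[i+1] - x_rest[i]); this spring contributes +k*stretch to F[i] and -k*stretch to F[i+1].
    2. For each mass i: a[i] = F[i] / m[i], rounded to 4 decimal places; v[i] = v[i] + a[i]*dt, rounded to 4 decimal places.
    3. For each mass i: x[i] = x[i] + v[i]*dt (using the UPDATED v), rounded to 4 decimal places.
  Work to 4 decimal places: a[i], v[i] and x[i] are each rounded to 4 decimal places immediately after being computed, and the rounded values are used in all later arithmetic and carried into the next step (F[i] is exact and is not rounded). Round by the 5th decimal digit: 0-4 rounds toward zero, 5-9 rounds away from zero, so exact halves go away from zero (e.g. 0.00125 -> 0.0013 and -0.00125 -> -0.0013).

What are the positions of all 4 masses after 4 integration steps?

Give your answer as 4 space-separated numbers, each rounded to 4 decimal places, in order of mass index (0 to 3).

Step 0: x=[4.0000 10.0000 17.0000 21.0000] v=[0.0000 0.0000 0.0000 0.0000]
Step 1: x=[4.0100 10.0100 16.9700 21.0100] v=[0.1000 0.1000 -0.3000 0.1000]
Step 2: x=[4.0300 10.0296 16.9108 21.0296] v=[0.2000 0.1960 -0.5920 0.1960]
Step 3: x=[4.0600 10.0580 16.8240 21.0580] v=[0.3000 0.2842 -0.8682 0.2841]
Step 4: x=[4.1000 10.0941 16.7119 21.0941] v=[0.3998 0.3610 -1.1214 0.3607]

Answer: 4.1000 10.0941 16.7119 21.0941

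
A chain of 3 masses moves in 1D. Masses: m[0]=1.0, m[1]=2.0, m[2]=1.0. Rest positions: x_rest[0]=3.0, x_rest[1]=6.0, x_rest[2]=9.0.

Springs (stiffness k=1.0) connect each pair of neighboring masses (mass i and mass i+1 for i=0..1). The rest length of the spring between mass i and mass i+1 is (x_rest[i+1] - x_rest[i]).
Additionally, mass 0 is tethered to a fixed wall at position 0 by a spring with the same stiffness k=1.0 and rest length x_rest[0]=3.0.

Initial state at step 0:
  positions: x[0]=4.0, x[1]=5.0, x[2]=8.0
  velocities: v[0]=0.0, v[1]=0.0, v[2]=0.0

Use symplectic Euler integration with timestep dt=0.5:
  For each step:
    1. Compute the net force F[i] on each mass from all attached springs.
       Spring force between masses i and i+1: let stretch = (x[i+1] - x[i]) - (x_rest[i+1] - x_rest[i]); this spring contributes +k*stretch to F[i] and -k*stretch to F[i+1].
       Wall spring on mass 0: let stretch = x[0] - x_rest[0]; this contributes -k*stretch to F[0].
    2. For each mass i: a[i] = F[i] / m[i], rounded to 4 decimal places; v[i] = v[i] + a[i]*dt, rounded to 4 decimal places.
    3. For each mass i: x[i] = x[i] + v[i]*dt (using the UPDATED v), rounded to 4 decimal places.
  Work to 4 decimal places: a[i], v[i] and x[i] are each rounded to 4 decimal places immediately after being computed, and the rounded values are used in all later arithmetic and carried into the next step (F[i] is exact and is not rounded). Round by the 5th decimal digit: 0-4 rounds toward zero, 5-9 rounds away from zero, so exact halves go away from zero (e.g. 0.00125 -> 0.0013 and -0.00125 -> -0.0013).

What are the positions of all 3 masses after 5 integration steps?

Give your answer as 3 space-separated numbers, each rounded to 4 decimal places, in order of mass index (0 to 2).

Step 0: x=[4.0000 5.0000 8.0000] v=[0.0000 0.0000 0.0000]
Step 1: x=[3.2500 5.2500 8.0000] v=[-1.5000 0.5000 0.0000]
Step 2: x=[2.1875 5.5938 8.0625] v=[-2.1250 0.6875 0.1250]
Step 3: x=[1.4297 5.8204 8.2579] v=[-1.5156 0.4531 0.3907]
Step 4: x=[1.4122 5.8028 8.5939] v=[-0.0351 -0.0352 0.6720]
Step 5: x=[2.1393 5.5853 8.9822] v=[1.4541 -0.4351 0.7765]

Answer: 2.1393 5.5853 8.9822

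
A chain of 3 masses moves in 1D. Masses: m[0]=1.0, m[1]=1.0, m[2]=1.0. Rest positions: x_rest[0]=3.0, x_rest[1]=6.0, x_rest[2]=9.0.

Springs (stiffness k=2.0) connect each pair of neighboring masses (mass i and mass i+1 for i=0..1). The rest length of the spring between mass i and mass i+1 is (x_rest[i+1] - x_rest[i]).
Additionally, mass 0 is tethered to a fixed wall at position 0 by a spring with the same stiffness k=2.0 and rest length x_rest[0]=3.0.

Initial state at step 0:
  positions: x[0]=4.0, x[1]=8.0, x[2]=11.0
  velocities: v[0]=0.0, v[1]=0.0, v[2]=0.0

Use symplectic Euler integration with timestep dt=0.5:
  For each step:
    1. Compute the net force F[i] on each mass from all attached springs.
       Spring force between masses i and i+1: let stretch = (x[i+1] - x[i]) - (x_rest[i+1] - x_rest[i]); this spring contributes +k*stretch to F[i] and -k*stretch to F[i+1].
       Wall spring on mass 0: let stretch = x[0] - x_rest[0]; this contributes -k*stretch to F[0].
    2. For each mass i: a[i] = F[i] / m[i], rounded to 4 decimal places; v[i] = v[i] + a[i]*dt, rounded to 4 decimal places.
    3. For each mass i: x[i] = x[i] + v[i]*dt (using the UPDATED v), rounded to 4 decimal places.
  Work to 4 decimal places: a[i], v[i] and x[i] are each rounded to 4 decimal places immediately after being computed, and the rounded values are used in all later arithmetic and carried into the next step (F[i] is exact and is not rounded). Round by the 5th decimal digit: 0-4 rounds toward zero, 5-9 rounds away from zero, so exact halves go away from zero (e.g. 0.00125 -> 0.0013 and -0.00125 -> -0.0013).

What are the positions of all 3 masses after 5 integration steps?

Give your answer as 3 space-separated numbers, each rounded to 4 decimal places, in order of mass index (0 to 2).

Step 0: x=[4.0000 8.0000 11.0000] v=[0.0000 0.0000 0.0000]
Step 1: x=[4.0000 7.5000 11.0000] v=[0.0000 -1.0000 0.0000]
Step 2: x=[3.7500 7.0000 10.7500] v=[-0.5000 -1.0000 -0.5000]
Step 3: x=[3.2500 6.7500 10.1250] v=[-1.0000 -0.5000 -1.2500]
Step 4: x=[2.8750 6.4375 9.3125] v=[-0.7500 -0.6250 -1.6250]
Step 5: x=[2.8438 5.7813 8.5625] v=[-0.0625 -1.3125 -1.5000]

Answer: 2.8438 5.7813 8.5625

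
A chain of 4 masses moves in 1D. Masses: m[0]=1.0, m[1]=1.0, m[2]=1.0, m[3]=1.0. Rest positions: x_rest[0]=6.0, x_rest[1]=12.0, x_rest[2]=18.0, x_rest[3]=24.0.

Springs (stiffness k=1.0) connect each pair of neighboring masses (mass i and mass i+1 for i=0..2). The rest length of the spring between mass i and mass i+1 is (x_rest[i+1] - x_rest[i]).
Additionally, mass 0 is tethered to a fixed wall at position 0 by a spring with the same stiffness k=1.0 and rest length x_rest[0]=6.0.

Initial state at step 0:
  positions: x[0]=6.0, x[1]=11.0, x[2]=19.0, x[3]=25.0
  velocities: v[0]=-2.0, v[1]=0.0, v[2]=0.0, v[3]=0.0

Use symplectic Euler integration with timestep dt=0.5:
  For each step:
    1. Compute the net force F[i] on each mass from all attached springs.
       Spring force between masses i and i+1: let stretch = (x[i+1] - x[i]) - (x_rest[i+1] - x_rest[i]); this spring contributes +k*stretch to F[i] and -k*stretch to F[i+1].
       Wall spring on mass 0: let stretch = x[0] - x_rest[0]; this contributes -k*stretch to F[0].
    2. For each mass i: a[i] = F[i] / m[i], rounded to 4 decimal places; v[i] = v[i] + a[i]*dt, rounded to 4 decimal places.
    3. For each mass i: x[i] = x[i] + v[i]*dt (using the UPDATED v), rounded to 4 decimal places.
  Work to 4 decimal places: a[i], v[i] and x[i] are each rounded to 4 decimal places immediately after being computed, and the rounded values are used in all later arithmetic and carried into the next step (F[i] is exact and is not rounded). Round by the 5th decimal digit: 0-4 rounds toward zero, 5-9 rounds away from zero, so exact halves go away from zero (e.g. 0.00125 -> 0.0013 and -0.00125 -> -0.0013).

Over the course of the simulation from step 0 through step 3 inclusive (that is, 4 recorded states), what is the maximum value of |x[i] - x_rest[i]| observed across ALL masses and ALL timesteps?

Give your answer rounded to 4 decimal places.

Answer: 1.9375

Derivation:
Step 0: x=[6.0000 11.0000 19.0000 25.0000] v=[-2.0000 0.0000 0.0000 0.0000]
Step 1: x=[4.7500 11.7500 18.5000 25.0000] v=[-2.5000 1.5000 -1.0000 0.0000]
Step 2: x=[4.0625 12.4375 17.9375 24.8750] v=[-1.3750 1.3750 -1.1250 -0.2500]
Step 3: x=[4.4532 12.4063 17.7344 24.5156] v=[0.7813 -0.0625 -0.4063 -0.7188]
Max displacement = 1.9375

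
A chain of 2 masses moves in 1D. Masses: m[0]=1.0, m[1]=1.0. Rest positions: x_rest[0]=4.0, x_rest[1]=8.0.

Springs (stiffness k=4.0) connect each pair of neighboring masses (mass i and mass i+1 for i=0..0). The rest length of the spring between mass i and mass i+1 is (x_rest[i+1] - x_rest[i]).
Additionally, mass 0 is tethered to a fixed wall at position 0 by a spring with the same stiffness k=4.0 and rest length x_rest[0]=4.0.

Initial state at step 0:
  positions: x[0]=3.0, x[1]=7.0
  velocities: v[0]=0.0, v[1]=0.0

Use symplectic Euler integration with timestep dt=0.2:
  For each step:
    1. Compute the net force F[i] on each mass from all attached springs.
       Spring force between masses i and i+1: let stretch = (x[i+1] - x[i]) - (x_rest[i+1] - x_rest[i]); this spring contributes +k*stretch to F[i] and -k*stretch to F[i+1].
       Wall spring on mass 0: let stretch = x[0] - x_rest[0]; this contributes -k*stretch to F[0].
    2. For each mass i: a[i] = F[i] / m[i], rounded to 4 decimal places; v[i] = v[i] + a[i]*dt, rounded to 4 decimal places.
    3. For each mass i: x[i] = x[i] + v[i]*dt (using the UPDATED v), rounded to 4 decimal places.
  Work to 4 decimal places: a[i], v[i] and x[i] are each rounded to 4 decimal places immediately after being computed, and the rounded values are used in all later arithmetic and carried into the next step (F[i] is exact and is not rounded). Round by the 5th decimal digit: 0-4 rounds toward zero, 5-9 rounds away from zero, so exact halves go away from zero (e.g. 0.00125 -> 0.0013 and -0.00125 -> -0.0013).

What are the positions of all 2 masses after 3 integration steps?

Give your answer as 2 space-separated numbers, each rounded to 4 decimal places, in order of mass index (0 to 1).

Answer: 3.7245 7.1157

Derivation:
Step 0: x=[3.0000 7.0000] v=[0.0000 0.0000]
Step 1: x=[3.1600 7.0000] v=[0.8000 0.0000]
Step 2: x=[3.4288 7.0256] v=[1.3440 0.1280]
Step 3: x=[3.7245 7.1157] v=[1.4784 0.4506]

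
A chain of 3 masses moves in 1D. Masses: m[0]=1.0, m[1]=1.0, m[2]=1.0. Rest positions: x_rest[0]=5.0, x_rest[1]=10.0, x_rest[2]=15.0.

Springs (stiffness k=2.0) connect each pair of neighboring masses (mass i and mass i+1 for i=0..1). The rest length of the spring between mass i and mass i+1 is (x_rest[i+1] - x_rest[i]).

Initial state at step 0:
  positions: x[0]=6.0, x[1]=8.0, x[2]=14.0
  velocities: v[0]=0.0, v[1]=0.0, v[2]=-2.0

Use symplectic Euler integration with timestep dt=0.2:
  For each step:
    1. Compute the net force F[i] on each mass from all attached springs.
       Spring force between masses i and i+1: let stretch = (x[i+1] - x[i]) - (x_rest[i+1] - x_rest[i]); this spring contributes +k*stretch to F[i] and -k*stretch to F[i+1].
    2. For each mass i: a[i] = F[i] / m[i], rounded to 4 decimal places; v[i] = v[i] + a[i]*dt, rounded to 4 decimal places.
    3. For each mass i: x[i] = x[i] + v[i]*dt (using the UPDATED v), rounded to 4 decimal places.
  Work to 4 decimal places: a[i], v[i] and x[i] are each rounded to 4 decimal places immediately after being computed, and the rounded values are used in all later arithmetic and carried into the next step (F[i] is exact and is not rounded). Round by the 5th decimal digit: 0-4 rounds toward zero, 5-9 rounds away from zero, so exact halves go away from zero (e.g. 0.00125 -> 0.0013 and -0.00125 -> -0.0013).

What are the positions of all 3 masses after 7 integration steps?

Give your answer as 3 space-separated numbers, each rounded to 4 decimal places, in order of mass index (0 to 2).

Step 0: x=[6.0000 8.0000 14.0000] v=[0.0000 0.0000 -2.0000]
Step 1: x=[5.7600 8.3200 13.5200] v=[-1.2000 1.6000 -2.4000]
Step 2: x=[5.3248 8.8512 13.0240] v=[-2.1760 2.6560 -2.4800]
Step 3: x=[4.7717 9.4341 12.5942] v=[-2.7654 2.9146 -2.1491]
Step 4: x=[4.1916 9.8968 12.3116] v=[-2.9004 2.3137 -1.4131]
Step 5: x=[3.6679 10.0963 12.2358] v=[-2.6183 0.9975 -0.3790]
Step 6: x=[3.2585 9.9527 12.3888] v=[-2.0469 -0.7181 0.7652]
Step 7: x=[2.9847 9.4684 12.7470] v=[-1.3692 -2.4213 1.7908]

Answer: 2.9847 9.4684 12.7470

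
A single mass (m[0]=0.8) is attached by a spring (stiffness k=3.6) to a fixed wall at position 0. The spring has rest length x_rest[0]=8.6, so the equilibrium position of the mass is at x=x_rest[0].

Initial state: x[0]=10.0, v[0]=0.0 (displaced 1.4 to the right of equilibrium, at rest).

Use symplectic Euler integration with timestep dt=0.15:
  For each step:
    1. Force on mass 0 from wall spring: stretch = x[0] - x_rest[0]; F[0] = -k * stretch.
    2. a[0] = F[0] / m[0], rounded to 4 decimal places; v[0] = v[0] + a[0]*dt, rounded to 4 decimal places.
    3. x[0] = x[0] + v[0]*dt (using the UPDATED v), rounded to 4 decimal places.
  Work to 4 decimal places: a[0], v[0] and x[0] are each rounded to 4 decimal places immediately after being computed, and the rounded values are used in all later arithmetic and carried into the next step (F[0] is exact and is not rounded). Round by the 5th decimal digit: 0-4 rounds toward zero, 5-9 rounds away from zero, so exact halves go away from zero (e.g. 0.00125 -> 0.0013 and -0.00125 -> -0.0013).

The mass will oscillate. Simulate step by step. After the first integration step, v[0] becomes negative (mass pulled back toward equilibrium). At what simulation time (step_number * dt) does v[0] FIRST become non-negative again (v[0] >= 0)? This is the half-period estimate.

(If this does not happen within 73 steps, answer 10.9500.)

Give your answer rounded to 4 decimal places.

Step 0: x=[10.0000] v=[0.0000]
Step 1: x=[9.8583] v=[-0.9450]
Step 2: x=[9.5891] v=[-1.7944]
Step 3: x=[9.2198] v=[-2.4621]
Step 4: x=[8.7877] v=[-2.8805]
Step 5: x=[8.3366] v=[-3.0072]
Step 6: x=[7.9122] v=[-2.8294]
Step 7: x=[7.5574] v=[-2.3651]
Step 8: x=[7.3082] v=[-1.6613]
Step 9: x=[7.1898] v=[-0.7893]
Step 10: x=[7.2142] v=[0.1626]
First v>=0 after going negative at step 10, time=1.5000

Answer: 1.5000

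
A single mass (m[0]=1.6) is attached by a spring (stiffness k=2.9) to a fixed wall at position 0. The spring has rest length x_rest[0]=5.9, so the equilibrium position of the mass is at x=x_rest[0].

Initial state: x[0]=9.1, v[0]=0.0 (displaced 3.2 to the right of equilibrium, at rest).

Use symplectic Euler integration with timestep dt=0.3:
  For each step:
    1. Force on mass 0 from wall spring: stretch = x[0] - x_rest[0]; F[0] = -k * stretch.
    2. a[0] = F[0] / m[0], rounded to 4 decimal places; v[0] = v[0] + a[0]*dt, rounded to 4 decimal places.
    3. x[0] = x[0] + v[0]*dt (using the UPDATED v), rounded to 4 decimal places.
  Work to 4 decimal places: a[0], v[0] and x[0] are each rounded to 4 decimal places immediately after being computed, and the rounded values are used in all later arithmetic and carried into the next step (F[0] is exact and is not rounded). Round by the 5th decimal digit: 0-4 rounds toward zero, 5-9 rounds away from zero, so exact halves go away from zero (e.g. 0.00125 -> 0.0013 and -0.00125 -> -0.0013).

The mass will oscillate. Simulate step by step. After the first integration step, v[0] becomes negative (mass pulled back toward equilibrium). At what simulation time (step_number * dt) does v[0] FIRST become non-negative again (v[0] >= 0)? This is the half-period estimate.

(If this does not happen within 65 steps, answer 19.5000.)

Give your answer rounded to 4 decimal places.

Step 0: x=[9.1000] v=[0.0000]
Step 1: x=[8.5780] v=[-1.7400]
Step 2: x=[7.6191] v=[-3.1962]
Step 3: x=[6.3798] v=[-4.1310]
Step 4: x=[5.0622] v=[-4.3919]
Step 5: x=[3.8813] v=[-3.9364]
Step 6: x=[3.0297] v=[-2.8387]
Step 7: x=[2.6463] v=[-1.2780]
Step 8: x=[2.7937] v=[0.4912]
First v>=0 after going negative at step 8, time=2.4000

Answer: 2.4000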